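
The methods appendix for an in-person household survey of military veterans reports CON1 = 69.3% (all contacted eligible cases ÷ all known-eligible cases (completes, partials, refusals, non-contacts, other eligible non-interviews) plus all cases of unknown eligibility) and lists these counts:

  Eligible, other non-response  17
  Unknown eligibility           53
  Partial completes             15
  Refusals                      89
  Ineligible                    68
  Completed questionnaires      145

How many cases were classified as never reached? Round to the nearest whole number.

Num → 145 + 15 + 89 + 17 = 266
CON1 = 266 / D = 0.693
D = 266 / 0.693 = 383.8
Other denominator terms total 319
never reached = 383.8 − 319 ≈ 65

65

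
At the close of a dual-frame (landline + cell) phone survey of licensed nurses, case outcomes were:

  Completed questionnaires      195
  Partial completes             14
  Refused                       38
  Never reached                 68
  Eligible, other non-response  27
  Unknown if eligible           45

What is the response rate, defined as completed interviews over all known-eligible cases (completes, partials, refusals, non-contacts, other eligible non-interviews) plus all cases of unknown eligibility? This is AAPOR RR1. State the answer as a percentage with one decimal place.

50.4%

Top: 195
Base: 195 + 14 + 38 + 68 + 27 + 45 = 387
RR1 = 195 / 387 = 0.5039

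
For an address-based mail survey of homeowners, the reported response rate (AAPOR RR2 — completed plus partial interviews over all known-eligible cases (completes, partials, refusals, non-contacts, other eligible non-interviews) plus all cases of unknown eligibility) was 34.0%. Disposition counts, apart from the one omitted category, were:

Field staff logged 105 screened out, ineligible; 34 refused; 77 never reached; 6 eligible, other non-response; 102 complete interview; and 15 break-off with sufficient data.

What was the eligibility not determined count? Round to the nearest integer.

Num → 102 + 15 = 117
RR2 = 117 / D = 0.340
D = 117 / 0.340 = 344.1
Other denominator terms total 234
eligibility not determined = 344.1 − 234 ≈ 110

110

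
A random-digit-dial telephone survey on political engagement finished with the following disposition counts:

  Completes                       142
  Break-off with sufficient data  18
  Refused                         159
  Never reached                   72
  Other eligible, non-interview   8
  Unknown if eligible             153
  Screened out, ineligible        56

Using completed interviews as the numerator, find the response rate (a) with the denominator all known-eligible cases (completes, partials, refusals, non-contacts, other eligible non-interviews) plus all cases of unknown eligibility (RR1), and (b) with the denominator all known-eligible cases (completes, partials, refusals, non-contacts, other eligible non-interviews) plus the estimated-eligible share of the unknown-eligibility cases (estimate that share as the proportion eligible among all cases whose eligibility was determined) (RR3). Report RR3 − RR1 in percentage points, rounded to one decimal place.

Num → 142
Denominator → 142 + 18 + 159 + 72 + 8 + 153 = 552
RR1 = 142 / 552 = 0.2572
Determined eligible → 142 + 18 + 159 + 72 + 8 = 399
e = 399 / (399 + 56) = 399 / 455 = 0.8769
e × U → 0.8769 × 153 = 134.17
Denominator → 399 + 134.17 = 533.17
RR3 = 142 / 533.17 = 0.2663
Difference = 26.63 − 25.72 = 0.91 percentage points

0.9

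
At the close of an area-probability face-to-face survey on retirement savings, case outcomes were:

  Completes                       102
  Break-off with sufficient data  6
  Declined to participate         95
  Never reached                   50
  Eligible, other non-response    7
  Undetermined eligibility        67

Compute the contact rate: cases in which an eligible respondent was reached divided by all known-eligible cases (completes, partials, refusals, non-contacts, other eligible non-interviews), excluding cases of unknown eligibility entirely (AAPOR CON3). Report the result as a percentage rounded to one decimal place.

Num = 102 + 6 + 95 + 7 = 210
Denominator = 102 + 6 + 95 + 50 + 7 = 260
CON3 = 210 / 260 = 0.8077

80.8%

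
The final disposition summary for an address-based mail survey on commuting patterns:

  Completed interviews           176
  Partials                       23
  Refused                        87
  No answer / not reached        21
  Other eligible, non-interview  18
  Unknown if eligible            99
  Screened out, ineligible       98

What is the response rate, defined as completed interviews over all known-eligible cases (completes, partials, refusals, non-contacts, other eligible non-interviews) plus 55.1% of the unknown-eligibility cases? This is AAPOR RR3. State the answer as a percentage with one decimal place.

Top = 176
Eligible (known) = 176 + 23 + 87 + 21 + 18 = 325
Estimated eligible among unknowns = 0.5510 × 99 = 54.55
Denominator = 325 + 54.55 = 379.55
RR3 = 176 / 379.55 = 0.4637

46.4%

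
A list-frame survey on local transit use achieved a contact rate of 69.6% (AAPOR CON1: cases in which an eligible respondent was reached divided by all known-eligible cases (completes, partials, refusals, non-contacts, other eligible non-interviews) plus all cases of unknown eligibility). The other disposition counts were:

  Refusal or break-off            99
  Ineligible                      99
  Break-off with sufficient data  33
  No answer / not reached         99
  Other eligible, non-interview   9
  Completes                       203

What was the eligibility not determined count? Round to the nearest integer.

Top: 203 + 33 + 99 + 9 = 344
CON1 = 344 / D = 0.696
D = 344 / 0.696 = 494.3
Rest of base = 443
eligibility not determined = 494.3 − 443 ≈ 51

51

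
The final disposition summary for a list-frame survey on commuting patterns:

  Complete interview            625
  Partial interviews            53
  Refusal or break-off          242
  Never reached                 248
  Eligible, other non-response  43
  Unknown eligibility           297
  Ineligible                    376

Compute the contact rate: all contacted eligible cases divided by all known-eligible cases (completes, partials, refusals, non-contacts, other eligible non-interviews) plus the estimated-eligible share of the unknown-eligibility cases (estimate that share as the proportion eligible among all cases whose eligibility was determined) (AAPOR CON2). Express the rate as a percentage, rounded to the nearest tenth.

67.0%

Numerator = 625 + 53 + 242 + 43 = 963
Determined eligible = 625 + 53 + 242 + 248 + 43 = 1211
e = 1211 / (1211 + 376) = 1211 / 1587 = 0.7631
Estimated eligible among unknowns = 0.7631 × 297 = 226.64
Denom = 1211 + 226.64 = 1437.64
CON2 = 963 / 1437.64 = 0.6698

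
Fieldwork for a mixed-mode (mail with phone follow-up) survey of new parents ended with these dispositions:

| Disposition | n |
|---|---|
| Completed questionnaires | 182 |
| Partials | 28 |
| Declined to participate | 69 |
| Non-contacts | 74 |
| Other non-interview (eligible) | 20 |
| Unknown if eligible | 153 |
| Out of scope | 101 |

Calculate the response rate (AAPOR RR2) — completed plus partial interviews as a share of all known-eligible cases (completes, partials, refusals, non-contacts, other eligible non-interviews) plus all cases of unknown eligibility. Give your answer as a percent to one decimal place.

39.9%

Numerator: 182 + 28 = 210
Base: 182 + 28 + 69 + 74 + 20 + 153 = 526
RR2 = 210 / 526 = 0.3992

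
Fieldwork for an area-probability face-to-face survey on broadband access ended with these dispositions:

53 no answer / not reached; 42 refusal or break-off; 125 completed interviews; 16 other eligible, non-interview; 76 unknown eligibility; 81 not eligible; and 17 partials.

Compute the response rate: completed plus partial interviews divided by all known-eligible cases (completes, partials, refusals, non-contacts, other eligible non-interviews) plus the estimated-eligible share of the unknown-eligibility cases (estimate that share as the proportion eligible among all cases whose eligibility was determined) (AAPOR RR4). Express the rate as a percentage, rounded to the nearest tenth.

Numerator = 125 + 17 = 142
Determined eligible = 125 + 17 + 42 + 53 + 16 = 253
e = 253 / (253 + 81) = 253 / 334 = 0.7575
Eligible share of unknowns = 0.7575 × 76 = 57.57
Denominator = 253 + 57.57 = 310.57
RR4 = 142 / 310.57 = 0.4572

45.7%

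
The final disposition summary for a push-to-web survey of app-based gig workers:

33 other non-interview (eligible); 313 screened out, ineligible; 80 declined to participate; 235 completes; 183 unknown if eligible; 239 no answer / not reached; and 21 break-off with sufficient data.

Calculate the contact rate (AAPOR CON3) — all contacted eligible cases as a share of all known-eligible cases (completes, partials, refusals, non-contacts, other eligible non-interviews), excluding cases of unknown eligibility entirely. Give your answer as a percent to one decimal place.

Num: 235 + 21 + 80 + 33 = 369
Base: 235 + 21 + 80 + 239 + 33 = 608
CON3 = 369 / 608 = 0.6069

60.7%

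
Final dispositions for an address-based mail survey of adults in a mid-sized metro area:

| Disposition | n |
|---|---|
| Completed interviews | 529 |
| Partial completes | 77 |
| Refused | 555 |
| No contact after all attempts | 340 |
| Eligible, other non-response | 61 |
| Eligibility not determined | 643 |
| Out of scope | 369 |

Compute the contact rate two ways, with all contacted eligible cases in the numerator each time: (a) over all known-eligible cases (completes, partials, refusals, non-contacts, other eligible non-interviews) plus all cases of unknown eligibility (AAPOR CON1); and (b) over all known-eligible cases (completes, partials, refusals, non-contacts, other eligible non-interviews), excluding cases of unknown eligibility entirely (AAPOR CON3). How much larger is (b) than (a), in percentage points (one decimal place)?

Numerator = 529 + 77 + 555 + 61 = 1222
Denom = 529 + 77 + 555 + 340 + 61 + 643 = 2205
CON1 = 1222 / 2205 = 0.5542
Denom = 529 + 77 + 555 + 340 + 61 = 1562
CON3 = 1222 / 1562 = 0.7823
Difference = 78.23 − 55.42 = 22.81 percentage points

22.8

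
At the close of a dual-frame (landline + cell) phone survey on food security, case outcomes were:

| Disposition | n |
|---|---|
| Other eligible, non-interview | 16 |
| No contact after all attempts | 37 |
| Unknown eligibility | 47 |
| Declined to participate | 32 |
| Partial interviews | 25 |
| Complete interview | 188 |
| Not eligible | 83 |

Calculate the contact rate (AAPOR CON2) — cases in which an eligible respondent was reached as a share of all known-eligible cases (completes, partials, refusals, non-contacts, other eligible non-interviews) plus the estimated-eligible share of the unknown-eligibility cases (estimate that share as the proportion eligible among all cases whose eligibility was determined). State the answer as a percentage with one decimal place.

78.0%

Num → 188 + 25 + 32 + 16 = 261
Known eligible → 188 + 25 + 32 + 37 + 16 = 298
e = 298 / (298 + 83) = 298 / 381 = 0.7822
Eligible share of unknowns → 0.7822 × 47 = 36.76
Denominator → 298 + 36.76 = 334.76
CON2 = 261 / 334.76 = 0.7797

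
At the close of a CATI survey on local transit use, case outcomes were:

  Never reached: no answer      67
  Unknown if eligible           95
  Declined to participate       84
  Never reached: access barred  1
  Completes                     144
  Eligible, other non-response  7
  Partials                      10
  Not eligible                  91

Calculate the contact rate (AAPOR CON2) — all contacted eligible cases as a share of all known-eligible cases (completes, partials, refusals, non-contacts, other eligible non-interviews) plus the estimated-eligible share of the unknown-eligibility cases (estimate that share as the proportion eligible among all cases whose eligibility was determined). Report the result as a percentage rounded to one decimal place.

63.4%

No contact after all attempts = 67 + 1 = 68
Top: 144 + 10 + 84 + 7 = 245
Eligible (known): 144 + 10 + 84 + 68 + 7 = 313
e = 313 / (313 + 91) = 313 / 404 = 0.7748
e × U: 0.7748 × 95 = 73.61
Base: 313 + 73.61 = 386.61
CON2 = 245 / 386.61 = 0.6337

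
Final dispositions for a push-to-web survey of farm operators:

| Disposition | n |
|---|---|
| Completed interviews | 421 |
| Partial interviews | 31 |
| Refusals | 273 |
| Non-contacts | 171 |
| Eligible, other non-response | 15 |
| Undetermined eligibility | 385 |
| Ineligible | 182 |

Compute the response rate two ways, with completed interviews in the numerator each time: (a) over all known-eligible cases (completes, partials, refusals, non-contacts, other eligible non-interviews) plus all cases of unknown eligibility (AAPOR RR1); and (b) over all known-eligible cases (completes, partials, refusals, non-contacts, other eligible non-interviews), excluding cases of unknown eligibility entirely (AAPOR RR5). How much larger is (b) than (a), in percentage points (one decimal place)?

Numerator: 421
Denom: 421 + 31 + 273 + 171 + 15 + 385 = 1296
RR1 = 421 / 1296 = 0.3248
Denom: 421 + 31 + 273 + 171 + 15 = 911
RR5 = 421 / 911 = 0.4621
Difference = 46.21 − 32.48 = 13.73 percentage points

13.7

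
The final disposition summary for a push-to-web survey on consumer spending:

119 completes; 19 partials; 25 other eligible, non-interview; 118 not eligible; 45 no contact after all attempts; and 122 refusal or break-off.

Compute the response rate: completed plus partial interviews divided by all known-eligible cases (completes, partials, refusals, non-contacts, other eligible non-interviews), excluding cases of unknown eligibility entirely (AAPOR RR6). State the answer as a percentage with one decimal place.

41.8%

Numerator = 119 + 19 = 138
Denominator = 119 + 19 + 122 + 45 + 25 = 330
RR6 = 138 / 330 = 0.4182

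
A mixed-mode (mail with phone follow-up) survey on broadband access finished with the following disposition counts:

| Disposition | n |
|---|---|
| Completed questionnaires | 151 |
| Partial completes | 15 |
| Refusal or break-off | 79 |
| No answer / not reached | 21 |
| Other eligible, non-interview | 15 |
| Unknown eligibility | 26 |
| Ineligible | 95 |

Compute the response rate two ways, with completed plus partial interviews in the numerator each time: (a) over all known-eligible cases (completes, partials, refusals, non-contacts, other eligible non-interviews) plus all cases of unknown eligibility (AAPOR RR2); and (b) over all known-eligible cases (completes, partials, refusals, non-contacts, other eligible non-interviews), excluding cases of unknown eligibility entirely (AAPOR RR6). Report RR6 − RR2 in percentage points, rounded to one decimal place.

Numerator: 151 + 15 = 166
Denom: 151 + 15 + 79 + 21 + 15 + 26 = 307
RR2 = 166 / 307 = 0.5407
Denom: 151 + 15 + 79 + 21 + 15 = 281
RR6 = 166 / 281 = 0.5907
Difference = 59.07 − 54.07 = 5.00 percentage points

5.0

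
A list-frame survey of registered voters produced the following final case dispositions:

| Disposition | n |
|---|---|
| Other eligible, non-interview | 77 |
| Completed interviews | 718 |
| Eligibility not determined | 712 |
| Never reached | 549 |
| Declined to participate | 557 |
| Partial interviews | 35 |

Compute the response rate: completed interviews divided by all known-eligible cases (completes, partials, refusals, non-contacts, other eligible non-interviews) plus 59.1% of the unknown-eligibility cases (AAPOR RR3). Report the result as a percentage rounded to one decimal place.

30.5%

Numerator = 718
Eligible (known) = 718 + 35 + 557 + 549 + 77 = 1936
Eligible share of unknowns = 0.5910 × 712 = 420.79
Denominator = 1936 + 420.79 = 2356.79
RR3 = 718 / 2356.79 = 0.3047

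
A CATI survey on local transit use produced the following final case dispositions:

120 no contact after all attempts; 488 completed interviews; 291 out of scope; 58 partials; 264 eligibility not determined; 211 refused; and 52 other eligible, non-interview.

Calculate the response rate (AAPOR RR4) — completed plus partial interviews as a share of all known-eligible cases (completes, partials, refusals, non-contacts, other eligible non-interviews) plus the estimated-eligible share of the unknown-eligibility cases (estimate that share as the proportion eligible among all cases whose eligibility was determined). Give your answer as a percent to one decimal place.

Numerator = 488 + 58 = 546
Known eligible = 488 + 58 + 211 + 120 + 52 = 929
e = 929 / (929 + 291) = 929 / 1220 = 0.7615
Estimated eligible among unknowns = 0.7615 × 264 = 201.04
Denominator = 929 + 201.04 = 1130.04
RR4 = 546 / 1130.04 = 0.4832

48.3%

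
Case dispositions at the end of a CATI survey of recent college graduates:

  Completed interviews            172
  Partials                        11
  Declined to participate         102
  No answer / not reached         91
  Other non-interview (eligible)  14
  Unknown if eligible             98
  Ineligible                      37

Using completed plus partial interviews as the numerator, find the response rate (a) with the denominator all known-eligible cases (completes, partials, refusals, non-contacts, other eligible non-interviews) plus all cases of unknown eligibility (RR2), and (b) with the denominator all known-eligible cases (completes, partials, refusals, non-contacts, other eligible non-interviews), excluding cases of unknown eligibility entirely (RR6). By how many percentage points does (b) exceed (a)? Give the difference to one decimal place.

Num: 172 + 11 = 183
Base: 172 + 11 + 102 + 91 + 14 + 98 = 488
RR2 = 183 / 488 = 0.3750
Base: 172 + 11 + 102 + 91 + 14 = 390
RR6 = 183 / 390 = 0.4692
Difference = 46.92 − 37.50 = 9.42 percentage points

9.4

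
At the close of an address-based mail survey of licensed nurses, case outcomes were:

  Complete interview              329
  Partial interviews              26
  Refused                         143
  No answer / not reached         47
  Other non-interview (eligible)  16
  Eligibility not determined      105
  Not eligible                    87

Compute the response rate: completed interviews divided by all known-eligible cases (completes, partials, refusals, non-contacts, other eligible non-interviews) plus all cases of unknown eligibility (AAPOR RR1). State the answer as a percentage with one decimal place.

Top → 329
Denominator → 329 + 26 + 143 + 47 + 16 + 105 = 666
RR1 = 329 / 666 = 0.4940

49.4%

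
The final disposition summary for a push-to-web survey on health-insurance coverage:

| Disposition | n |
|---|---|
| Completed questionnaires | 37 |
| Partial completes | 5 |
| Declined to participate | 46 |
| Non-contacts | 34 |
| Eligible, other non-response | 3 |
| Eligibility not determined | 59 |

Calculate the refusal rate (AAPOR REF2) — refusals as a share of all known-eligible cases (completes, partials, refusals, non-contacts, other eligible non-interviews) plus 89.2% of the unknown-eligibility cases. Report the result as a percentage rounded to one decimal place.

25.9%

Num → 46
Determined eligible → 37 + 5 + 46 + 34 + 3 = 125
e × U → 0.8920 × 59 = 52.63
Denominator → 125 + 52.63 = 177.63
REF2 = 46 / 177.63 = 0.2590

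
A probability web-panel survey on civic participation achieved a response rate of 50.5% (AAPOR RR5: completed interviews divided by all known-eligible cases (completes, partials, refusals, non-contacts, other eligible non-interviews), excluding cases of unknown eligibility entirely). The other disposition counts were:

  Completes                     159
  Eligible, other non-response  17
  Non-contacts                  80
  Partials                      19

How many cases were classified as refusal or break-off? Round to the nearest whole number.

40

RR5 = 159 / D = 0.505
D = 159 / 0.505 = 314.9
Other denominator terms total 275
refusal or break-off = 314.9 − 275 ≈ 40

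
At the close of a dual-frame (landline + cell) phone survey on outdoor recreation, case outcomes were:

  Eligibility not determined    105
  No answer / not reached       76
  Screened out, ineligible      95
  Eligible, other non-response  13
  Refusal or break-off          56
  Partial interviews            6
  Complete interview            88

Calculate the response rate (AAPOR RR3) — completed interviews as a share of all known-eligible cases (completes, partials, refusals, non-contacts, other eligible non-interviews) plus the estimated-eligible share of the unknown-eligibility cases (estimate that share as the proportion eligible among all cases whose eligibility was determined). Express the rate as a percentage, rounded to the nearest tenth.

28.0%

Top: 88
Known eligible: 88 + 6 + 56 + 76 + 13 = 239
e = 239 / (239 + 95) = 239 / 334 = 0.7156
Eligible share of unknowns: 0.7156 × 105 = 75.14
Denominator: 239 + 75.14 = 314.14
RR3 = 88 / 314.14 = 0.2801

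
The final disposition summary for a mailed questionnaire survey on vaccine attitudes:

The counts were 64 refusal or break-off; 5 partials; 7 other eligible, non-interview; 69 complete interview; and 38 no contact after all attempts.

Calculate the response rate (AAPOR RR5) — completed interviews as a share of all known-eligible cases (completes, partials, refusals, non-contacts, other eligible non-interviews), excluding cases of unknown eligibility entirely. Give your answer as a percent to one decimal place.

Num → 69
Denominator → 69 + 5 + 64 + 38 + 7 = 183
RR5 = 69 / 183 = 0.3770

37.7%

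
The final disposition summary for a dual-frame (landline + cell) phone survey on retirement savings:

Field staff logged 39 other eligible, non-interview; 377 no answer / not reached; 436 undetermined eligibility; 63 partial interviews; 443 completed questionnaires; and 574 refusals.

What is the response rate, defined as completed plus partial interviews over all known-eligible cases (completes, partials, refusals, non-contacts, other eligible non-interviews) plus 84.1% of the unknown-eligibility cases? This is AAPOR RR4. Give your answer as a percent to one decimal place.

Top: 443 + 63 = 506
Determined eligible: 443 + 63 + 574 + 377 + 39 = 1496
Estimated eligible among unknowns: 0.8410 × 436 = 366.68
Denom: 1496 + 366.68 = 1862.68
RR4 = 506 / 1862.68 = 0.2717

27.2%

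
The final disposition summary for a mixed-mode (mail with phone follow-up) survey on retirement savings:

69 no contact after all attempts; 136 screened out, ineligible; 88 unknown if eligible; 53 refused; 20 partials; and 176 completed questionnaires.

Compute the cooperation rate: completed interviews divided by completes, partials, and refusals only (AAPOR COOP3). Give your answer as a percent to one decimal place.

Top = 176
Denom = 176 + 20 + 53 = 249
COOP3 = 176 / 249 = 0.7068

70.7%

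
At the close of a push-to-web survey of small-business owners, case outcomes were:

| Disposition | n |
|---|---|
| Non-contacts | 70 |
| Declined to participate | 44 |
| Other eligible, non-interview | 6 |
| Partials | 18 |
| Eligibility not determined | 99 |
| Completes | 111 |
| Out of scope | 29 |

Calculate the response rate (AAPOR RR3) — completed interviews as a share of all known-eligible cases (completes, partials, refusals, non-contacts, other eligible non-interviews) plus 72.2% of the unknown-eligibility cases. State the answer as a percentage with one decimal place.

Numerator = 111
Known eligible = 111 + 18 + 44 + 70 + 6 = 249
e × U = 0.7220 × 99 = 71.48
Base = 249 + 71.48 = 320.48
RR3 = 111 / 320.48 = 0.3464

34.6%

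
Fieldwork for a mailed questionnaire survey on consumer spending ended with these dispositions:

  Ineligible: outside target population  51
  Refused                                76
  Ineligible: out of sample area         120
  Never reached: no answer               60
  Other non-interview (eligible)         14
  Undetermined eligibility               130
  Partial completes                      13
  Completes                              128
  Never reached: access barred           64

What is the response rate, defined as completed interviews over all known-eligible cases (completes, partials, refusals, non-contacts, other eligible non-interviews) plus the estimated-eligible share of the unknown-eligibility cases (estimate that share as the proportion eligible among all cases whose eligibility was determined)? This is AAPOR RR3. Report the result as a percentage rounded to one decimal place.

No contact after all attempts = 60 + 64 = 124
Ineligible = 51 + 120 = 171
Numerator: 128
Known eligible: 128 + 13 + 76 + 124 + 14 = 355
e = 355 / (355 + 171) = 355 / 526 = 0.6749
Estimated eligible among unknowns: 0.6749 × 130 = 87.74
Denom: 355 + 87.74 = 442.74
RR3 = 128 / 442.74 = 0.2891

28.9%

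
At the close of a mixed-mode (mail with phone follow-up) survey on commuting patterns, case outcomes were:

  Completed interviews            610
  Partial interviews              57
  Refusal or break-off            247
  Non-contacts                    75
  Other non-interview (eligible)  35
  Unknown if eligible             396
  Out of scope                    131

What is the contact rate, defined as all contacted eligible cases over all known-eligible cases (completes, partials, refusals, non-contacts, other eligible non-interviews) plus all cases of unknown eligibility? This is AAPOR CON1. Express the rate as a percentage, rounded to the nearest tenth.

Num → 610 + 57 + 247 + 35 = 949
Denominator → 610 + 57 + 247 + 75 + 35 + 396 = 1420
CON1 = 949 / 1420 = 0.6683

66.8%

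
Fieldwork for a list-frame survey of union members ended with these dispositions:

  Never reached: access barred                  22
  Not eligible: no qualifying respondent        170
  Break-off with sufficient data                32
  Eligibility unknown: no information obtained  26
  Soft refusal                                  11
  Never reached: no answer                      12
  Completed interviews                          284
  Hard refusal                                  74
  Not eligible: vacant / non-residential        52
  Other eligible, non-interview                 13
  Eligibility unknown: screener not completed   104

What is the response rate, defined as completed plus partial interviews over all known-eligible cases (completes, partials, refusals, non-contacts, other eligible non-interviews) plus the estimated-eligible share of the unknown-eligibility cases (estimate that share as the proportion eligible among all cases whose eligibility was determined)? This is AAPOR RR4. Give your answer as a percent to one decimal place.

59.1%

Declined to participate = 74 + 11 = 85
No contact after all attempts = 12 + 22 = 34
Unknown if eligible = 104 + 26 = 130
Not eligible = 170 + 52 = 222
Numerator: 284 + 32 = 316
Eligible (known): 284 + 32 + 85 + 34 + 13 = 448
e = 448 / (448 + 222) = 448 / 670 = 0.6687
Eligible share of unknowns: 0.6687 × 130 = 86.93
Denominator: 448 + 86.93 = 534.93
RR4 = 316 / 534.93 = 0.5907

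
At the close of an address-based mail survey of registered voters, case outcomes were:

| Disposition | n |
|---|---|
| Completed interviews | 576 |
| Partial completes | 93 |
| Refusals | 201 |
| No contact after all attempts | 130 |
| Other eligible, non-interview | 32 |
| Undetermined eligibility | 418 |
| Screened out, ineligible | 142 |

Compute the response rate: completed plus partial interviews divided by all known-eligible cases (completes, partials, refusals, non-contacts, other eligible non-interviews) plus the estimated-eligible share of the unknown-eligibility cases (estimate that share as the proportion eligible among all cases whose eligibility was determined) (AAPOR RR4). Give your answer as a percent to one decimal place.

47.8%

Num = 576 + 93 = 669
Known eligible = 576 + 93 + 201 + 130 + 32 = 1032
e = 1032 / (1032 + 142) = 1032 / 1174 = 0.8790
e × U = 0.8790 × 418 = 367.42
Base = 1032 + 367.42 = 1399.42
RR4 = 669 / 1399.42 = 0.4781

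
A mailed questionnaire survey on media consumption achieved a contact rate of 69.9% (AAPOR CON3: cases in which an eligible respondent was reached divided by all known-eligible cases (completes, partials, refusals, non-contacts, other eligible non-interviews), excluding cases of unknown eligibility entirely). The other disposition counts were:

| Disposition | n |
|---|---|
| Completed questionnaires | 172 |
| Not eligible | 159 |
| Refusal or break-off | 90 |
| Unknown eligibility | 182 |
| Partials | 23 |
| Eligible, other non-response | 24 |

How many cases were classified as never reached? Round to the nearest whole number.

133

Top = 172 + 23 + 90 + 24 = 309
CON3 = 309 / D = 0.699
D = 309 / 0.699 = 442.1
Remaining denominator categories sum to 309
never reached = 442.1 − 309 ≈ 133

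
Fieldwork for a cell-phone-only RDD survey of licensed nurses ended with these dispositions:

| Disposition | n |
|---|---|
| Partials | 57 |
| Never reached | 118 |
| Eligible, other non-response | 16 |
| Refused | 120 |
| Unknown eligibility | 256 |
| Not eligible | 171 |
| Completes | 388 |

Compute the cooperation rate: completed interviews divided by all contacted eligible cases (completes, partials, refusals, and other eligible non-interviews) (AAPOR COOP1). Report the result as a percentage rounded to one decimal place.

66.8%

Num = 388
Base = 388 + 57 + 120 + 16 = 581
COOP1 = 388 / 581 = 0.6678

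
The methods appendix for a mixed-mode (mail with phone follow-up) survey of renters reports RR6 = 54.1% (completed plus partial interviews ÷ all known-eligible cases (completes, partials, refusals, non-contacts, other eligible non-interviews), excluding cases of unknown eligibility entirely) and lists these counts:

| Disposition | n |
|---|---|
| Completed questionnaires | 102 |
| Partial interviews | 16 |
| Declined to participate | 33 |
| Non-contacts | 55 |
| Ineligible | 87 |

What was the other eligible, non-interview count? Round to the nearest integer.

Top: 102 + 16 = 118
RR6 = 118 / D = 0.541
D = 118 / 0.541 = 218.1
Remaining denominator categories sum to 206
other eligible, non-interview = 218.1 − 206 ≈ 12

12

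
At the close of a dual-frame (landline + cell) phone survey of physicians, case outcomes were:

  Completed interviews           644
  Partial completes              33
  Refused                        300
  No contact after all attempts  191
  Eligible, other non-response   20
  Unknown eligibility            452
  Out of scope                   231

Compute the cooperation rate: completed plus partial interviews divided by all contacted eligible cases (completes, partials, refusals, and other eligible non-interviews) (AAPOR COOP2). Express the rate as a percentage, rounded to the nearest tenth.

67.9%

Num = 644 + 33 = 677
Denom = 644 + 33 + 300 + 20 = 997
COOP2 = 677 / 997 = 0.6790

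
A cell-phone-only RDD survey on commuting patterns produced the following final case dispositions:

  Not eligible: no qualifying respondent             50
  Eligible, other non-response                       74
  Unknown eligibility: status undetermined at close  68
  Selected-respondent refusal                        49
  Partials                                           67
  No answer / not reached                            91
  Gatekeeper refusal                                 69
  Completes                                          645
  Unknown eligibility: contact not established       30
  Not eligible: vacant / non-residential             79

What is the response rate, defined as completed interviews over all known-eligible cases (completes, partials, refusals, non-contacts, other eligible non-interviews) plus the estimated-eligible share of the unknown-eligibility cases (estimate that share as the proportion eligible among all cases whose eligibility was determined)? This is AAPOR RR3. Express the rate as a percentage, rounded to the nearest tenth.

Refusal or break-off = 69 + 49 = 118
Undetermined eligibility = 30 + 68 = 98
Screened out, ineligible = 50 + 79 = 129
Numerator → 645
Determined eligible → 645 + 67 + 118 + 91 + 74 = 995
e = 995 / (995 + 129) = 995 / 1124 = 0.8852
Estimated eligible among unknowns → 0.8852 × 98 = 86.75
Base → 995 + 86.75 = 1081.75
RR3 = 645 / 1081.75 = 0.5963

59.6%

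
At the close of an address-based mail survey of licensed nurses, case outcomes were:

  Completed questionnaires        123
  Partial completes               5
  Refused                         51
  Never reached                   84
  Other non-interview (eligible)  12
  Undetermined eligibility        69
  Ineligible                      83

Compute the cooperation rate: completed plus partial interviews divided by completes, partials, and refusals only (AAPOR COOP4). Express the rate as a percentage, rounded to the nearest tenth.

71.5%

Numerator → 123 + 5 = 128
Base → 123 + 5 + 51 = 179
COOP4 = 128 / 179 = 0.7151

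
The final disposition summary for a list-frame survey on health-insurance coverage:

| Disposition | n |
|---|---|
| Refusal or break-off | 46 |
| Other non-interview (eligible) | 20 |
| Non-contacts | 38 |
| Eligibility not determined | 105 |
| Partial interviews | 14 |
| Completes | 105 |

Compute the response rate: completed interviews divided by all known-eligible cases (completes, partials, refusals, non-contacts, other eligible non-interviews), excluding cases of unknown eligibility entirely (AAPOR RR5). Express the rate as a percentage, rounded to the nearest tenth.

Numerator → 105
Base → 105 + 14 + 46 + 38 + 20 = 223
RR5 = 105 / 223 = 0.4709

47.1%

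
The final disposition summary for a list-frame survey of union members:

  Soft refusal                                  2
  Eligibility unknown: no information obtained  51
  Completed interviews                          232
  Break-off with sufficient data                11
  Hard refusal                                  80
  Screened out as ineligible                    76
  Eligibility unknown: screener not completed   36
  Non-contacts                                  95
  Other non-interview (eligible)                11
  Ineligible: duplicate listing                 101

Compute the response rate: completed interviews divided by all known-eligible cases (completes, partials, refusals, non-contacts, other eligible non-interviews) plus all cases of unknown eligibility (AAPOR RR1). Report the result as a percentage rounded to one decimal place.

44.8%

Refusals = 80 + 2 = 82
Undetermined eligibility = 36 + 51 = 87
Ineligible = 76 + 101 = 177
Numerator = 232
Denominator = 232 + 11 + 82 + 95 + 11 + 87 = 518
RR1 = 232 / 518 = 0.4479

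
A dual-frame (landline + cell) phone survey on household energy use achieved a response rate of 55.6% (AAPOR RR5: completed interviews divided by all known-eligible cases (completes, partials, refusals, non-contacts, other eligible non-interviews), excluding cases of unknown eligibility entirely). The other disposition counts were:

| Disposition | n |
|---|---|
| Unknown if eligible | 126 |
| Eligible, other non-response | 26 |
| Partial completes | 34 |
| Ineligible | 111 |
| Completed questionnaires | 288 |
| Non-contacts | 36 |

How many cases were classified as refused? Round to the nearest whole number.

134

RR5 = 288 / D = 0.556
D = 288 / 0.556 = 518.0
Remaining denominator categories sum to 384
refused = 518.0 − 384 ≈ 134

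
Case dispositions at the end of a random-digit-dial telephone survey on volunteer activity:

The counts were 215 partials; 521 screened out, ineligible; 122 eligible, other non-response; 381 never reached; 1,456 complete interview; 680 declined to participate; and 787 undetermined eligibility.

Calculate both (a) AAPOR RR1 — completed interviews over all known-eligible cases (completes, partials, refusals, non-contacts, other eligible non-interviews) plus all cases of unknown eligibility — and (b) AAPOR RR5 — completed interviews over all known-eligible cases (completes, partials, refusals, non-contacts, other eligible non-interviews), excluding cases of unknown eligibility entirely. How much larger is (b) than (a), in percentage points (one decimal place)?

Num: 1456
Denom: 1456 + 215 + 680 + 381 + 122 + 787 = 3641
RR1 = 1456 / 3641 = 0.3999
Denom: 1456 + 215 + 680 + 381 + 122 = 2854
RR5 = 1456 / 2854 = 0.5102
Difference = 51.02 − 39.99 = 11.03 percentage points

11.0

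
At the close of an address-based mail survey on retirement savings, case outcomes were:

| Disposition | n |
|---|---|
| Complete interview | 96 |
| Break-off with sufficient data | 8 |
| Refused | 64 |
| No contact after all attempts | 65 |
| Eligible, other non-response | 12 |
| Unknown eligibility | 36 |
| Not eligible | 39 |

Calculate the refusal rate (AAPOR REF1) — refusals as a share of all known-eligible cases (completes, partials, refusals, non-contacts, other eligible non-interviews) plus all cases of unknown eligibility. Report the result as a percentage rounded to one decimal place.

22.8%

Num: 64
Base: 96 + 8 + 64 + 65 + 12 + 36 = 281
REF1 = 64 / 281 = 0.2278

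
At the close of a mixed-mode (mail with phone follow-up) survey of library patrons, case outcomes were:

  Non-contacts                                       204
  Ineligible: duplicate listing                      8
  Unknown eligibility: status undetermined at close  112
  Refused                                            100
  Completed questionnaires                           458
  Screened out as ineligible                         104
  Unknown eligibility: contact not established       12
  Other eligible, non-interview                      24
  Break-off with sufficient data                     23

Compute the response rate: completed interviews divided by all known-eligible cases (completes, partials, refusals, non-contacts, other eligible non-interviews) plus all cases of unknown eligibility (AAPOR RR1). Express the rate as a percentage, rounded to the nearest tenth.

49.1%

Unknown if eligible = 12 + 112 = 124
Screened out, ineligible = 104 + 8 = 112
Numerator: 458
Denominator: 458 + 23 + 100 + 204 + 24 + 124 = 933
RR1 = 458 / 933 = 0.4909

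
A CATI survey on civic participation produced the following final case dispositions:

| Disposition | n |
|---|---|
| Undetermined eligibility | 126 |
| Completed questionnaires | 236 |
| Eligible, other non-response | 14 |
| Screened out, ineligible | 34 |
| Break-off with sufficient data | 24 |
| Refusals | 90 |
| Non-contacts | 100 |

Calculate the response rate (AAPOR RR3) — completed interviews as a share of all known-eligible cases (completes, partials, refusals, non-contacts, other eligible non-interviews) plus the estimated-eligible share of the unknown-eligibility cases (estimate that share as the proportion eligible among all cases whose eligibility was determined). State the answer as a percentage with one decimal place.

40.6%

Num → 236
Determined eligible → 236 + 24 + 90 + 100 + 14 = 464
e = 464 / (464 + 34) = 464 / 498 = 0.9317
Eligible share of unknowns → 0.9317 × 126 = 117.39
Base → 464 + 117.39 = 581.39
RR3 = 236 / 581.39 = 0.4059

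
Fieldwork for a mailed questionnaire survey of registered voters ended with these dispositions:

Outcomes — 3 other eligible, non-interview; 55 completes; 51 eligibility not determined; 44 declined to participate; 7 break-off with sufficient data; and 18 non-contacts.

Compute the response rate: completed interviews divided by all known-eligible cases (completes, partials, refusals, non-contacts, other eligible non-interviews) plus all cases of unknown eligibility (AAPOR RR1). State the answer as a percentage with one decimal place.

30.9%

Top: 55
Base: 55 + 7 + 44 + 18 + 3 + 51 = 178
RR1 = 55 / 178 = 0.3090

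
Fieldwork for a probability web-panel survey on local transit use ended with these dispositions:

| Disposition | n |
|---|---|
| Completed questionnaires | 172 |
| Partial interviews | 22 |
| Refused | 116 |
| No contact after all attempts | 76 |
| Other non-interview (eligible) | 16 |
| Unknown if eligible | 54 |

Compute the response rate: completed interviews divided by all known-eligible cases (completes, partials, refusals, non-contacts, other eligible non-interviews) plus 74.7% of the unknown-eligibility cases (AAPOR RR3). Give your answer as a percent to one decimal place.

Numerator → 172
Eligible (known) → 172 + 22 + 116 + 76 + 16 = 402
Eligible share of unknowns → 0.7470 × 54 = 40.34
Base → 402 + 40.34 = 442.34
RR3 = 172 / 442.34 = 0.3888

38.9%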